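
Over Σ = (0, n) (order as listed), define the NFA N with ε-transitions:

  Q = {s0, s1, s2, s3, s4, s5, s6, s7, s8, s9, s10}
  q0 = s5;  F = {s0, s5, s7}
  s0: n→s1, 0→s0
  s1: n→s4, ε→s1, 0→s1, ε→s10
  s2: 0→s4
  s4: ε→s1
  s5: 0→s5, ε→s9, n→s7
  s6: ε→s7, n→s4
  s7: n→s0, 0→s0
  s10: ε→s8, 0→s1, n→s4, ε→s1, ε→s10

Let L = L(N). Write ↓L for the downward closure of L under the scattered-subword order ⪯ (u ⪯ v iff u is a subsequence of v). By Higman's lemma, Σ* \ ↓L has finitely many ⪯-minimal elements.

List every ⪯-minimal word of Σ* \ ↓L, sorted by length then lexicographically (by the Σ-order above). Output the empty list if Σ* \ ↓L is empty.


|Q|=11, |F|=3, |δ|=20 (8 ε).
min D↑ (4 st, q0=0, F={3}): 0:0→0,n→1 1:0→2,n→2 2:0→2,n→3 3:0→3,n→3 [Hopcroft].
'n0n': run [8, 6, 5, 4] end={s1,s10,s4,s8} ∉↓L; 3/3 deletions ∈↓L.
'nnn': N↓-sim [8, 6, 5, 4] end={s1,s10,s4,s8} — reject; 3/3 deletions ∈↓L.
2 obstructions.

min(Σ*\↓L) = [n0n, nnn].


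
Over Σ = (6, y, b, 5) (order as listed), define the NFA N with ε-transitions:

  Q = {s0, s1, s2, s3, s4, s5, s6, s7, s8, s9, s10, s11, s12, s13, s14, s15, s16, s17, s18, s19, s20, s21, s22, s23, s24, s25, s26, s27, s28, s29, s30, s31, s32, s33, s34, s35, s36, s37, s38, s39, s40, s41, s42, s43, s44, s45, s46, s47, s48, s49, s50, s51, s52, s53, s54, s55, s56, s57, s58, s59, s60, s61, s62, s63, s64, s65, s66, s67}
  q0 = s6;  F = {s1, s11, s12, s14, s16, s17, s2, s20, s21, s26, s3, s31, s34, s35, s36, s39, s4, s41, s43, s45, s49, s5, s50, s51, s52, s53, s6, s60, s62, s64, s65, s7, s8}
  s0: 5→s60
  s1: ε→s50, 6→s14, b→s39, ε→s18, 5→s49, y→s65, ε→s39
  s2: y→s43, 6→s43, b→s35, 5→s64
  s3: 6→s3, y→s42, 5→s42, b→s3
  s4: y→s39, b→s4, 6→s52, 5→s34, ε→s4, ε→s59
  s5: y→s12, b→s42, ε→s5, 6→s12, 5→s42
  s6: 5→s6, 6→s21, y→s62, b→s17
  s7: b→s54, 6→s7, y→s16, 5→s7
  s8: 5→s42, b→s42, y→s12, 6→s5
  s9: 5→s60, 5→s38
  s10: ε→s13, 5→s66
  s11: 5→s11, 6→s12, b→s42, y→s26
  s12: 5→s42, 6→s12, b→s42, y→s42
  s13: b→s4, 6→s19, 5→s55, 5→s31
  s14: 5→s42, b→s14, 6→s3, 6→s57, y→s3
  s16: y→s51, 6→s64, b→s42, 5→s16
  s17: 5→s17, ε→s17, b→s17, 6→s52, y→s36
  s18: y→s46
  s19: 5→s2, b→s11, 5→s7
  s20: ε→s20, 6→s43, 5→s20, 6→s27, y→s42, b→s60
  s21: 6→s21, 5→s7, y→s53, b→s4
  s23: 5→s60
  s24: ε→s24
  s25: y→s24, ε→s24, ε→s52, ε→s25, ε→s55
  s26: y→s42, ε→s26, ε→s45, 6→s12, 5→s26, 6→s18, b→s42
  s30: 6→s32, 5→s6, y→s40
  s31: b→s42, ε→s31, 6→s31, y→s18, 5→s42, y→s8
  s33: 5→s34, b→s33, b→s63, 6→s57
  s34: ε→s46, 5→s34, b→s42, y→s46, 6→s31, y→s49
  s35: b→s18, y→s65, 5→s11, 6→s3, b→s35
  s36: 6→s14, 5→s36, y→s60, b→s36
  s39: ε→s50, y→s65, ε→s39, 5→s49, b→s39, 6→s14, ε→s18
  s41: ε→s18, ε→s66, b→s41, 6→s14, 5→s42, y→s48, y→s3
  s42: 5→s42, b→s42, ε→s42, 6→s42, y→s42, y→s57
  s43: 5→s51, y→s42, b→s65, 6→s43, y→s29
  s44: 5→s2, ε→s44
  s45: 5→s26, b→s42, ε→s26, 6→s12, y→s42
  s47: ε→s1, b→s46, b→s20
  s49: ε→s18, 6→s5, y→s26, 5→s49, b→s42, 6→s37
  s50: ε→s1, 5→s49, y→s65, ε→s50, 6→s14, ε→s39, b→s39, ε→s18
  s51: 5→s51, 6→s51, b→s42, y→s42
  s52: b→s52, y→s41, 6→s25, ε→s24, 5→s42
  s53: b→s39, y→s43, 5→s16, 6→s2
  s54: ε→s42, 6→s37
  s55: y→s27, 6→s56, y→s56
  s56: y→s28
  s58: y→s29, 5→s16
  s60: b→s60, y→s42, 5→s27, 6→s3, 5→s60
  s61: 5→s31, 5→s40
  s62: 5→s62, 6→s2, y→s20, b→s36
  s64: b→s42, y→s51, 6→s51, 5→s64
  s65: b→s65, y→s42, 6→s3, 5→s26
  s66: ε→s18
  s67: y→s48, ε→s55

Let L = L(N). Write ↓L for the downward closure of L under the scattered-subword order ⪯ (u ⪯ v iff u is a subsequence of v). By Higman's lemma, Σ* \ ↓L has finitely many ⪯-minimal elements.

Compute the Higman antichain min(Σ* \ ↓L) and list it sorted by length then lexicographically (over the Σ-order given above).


|Q|=68, |F|=33, |δ|=217 (36 ε).
min D↑ (31 st, q0=0, F={15}): 0:6→1,y→2,b→3,5→0 1:6→1,y→4,b→5,5→6 2:6→7,y→8,b→9,5→2 3:6→10,y→9,b→3,5→3 4:6→7,y→11,b→12,5→13 5:6→10,y→12,b→5,5→14 6:6→6,y→13,b→15,5→6 7:6→11,y→11,b→16,5→17 8:6→11,y→15,b→18,5→8 9:6→19,y→18,b→9,5→9 10:6→10,y→20,b→10,5→15 11:6→11,y→15,b→21,5→22 12:6→19,y→21,b→12,5→23 13:6→17,y→22,b→15,5→13 14:6→24,y→23,b→15,5→14 15:6→15,y→15,b→15,5→15 16:6→25,y→21,b→16,5→26 17:6→22,y→22,b→15,5→17 18:6→25,y→15,b→18,5→18 19:6→25,y→25,b→19,5→15 20:6→19,y→25,b→20,5→15 21:6→25,y→15,b→21,5→27 22:6→22,y→15,b→15,5→22 23:6→28,y→27,b→15,5→23 24:6→24,y→29,b→15,5→15 25:6→25,y→15,b→25,5→15 26:6→30,y→27,b→15,5→26 27:6→30,y→15,b→15,5→27 28:6→30,y→30,b→15,5→15 29:6→28,y→30,b→15,5→15 30:6→30,y→15,b→15,5→15.
'65b': |S_i|=[49, 43, 19, 4] end={s37,s42,s54,s57} ∉↓L; 3/3 deletions ∈↓L.
'yyy': run [49, 37, 17, 4] end={s29,s42,s46,s57} rej; 3/3 deletions ∈↓L.
'b65': N↓-sim [49, 37, 21, 2] end={s42,s57} rej; 3/3 single-dels accept.
'y66y': |S_i|=[49, 37, 20, 12, 4] end={s29,s42,s46,s57} rej; 4/4 single-dels accept.
4 obstructions.

Antichain: [65b, yyy, b65, y66y].


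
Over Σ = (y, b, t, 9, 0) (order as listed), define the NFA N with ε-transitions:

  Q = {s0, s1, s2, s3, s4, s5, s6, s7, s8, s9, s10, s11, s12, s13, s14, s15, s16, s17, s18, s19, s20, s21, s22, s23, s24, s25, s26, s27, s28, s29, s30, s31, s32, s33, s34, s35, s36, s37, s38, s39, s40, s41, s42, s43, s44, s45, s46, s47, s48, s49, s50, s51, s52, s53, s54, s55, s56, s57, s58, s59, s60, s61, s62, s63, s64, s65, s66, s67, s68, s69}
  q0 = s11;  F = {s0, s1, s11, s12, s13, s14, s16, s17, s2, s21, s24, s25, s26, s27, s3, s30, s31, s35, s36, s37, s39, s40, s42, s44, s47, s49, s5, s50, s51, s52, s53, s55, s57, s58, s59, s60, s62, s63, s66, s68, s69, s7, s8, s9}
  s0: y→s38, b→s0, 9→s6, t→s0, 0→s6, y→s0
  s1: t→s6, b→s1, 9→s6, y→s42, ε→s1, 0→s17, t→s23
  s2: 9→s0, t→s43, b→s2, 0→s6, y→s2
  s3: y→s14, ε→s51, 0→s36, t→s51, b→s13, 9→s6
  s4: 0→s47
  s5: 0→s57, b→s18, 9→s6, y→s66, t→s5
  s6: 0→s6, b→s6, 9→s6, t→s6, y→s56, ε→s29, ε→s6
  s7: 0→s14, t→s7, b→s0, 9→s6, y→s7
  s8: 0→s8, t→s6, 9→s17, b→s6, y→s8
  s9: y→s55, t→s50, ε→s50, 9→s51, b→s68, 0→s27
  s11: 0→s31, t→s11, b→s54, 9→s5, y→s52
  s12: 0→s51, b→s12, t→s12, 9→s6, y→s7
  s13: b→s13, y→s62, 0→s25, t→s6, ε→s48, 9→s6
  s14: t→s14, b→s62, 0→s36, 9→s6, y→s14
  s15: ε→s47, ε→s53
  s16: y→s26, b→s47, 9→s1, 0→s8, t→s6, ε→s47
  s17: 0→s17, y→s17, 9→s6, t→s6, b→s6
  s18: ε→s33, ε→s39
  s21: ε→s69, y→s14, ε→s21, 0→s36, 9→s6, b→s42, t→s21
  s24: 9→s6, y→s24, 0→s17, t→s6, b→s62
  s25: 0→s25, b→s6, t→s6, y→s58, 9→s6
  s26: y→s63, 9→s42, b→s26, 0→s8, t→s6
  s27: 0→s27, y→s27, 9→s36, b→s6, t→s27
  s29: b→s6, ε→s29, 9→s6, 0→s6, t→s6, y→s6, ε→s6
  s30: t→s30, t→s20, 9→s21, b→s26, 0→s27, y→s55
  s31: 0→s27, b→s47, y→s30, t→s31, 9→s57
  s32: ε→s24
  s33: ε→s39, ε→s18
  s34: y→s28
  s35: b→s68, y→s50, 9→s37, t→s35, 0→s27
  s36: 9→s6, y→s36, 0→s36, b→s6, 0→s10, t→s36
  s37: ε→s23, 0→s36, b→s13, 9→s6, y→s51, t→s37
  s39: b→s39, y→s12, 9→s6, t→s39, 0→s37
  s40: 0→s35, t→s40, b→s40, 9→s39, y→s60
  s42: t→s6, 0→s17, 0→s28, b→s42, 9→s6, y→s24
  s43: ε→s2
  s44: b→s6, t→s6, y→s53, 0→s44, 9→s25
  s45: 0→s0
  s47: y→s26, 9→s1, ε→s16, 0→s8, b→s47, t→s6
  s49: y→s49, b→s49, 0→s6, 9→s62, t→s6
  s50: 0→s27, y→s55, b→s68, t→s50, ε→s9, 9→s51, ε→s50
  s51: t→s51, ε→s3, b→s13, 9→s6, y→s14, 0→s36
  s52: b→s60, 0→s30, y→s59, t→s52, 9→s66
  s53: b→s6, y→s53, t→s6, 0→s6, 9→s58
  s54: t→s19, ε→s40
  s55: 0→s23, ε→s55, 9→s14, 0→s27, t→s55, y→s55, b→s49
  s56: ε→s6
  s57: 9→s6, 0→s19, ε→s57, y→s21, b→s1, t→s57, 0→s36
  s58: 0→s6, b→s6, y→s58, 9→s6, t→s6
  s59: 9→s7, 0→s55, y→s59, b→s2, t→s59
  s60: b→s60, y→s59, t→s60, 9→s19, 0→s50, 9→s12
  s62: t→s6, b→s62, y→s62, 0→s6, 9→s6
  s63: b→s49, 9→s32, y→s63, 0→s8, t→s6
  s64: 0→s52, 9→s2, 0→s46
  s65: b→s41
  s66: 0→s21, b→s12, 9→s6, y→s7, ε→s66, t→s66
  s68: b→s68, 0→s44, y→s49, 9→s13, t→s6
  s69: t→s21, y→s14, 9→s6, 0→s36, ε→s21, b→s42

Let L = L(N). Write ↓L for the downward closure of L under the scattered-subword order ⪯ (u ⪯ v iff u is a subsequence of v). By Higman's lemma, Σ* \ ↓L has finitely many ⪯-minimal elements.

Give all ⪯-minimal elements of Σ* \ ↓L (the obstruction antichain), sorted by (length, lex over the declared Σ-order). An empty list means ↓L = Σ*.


|Q|=70, |F|=44, |δ|=276 (30 ε).
min D↑ (41 st, q0=0, F={11}): 0:y→1,b→2,t→0,9→3,0→4 1:y→5,b→6,t→1,9→7,0→8 2:y→6,b→2,t→2,9→9,0→10 3:y→7,b→9,t→3,9→11,0→12 4:y→8,b→13,t→4,9→12,0→14 5:y→5,b→15,t→5,9→16,0→17 6:y→5,b→6,t→6,9→18,0→19 7:y→16,b→18,t→7,9→11,0→20 8:y→17,b→21,t→8,9→20,0→14 9:y→18,b→9,t→9,9→11,0→22 10:y→19,b→23,t→10,9→22,0→14 11:y→11,b→11,t→11,9→11,0→11 12:y→20,b→24,t→12,9→11,0→25 13:y→21,b→13,t→11,9→24,0→26 14:y→14,b→11,t→14,9→25,0→14 15:y→15,b→15,t→15,9→27,0→11 16:y→16,b→27,t→16,9→11,0→28 17:y→17,b→29,t→17,9→28,0→14 18:y→16,b→18,t→18,9→11,0→30 19:y→17,b→23,t→19,9→30,0→14 20:y→28,b→31,t→20,9→11,0→25 21:y→32,b→21,t→11,9→31,0→26 22:y→30,b→33,t→22,9→11,0→25 23:y→29,b→23,t→11,9→33,0→34 24:y→31,b→24,t→11,9→11,0→35 25:y→25,b→11,t→25,9→11,0→25 26:y→26,b→11,t→11,9→35,0→26 27:y→27,b→27,t→27,9→11,0→11 28:y→28,b→36,t→28,9→11,0→25 29:y→29,b→29,t→11,9→36,0→11 30:y→28,b→33,t→30,9→11,0→25 31:y→37,b→31,t→11,9→11,0→35 32:y→32,b→29,t→11,9→37,0→26 33:y→36,b→33,t→11,9→11,0→38 34:y→39,b→11,t→11,9→38,0→34 35:y→35,b→11,t→11,9→11,0→35 36:y→36,b→36,t→11,9→11,0→11 37:y→37,b→36,t→11,9→11,0→35 38:y→40,b→11,t→11,9→11,0→38 39:y→39,b→11,t→11,9→40,0→11 40:y→40,b→11,t→11,9→11,0→11 (ε-aug+det+¬).
'99': run [59, 34, 3] end={s29,s56,s6} — reject; 2/2 del acc.
'0bt': run [59, 42, 24, 4] end={s23,s29,s56,s6} rej; 3/3 deletions ∈↓L.
'00b': run [59, 42, 15, 3] end={s29,s56,s6} ∉↓L; 3/3 single-dels accept.
'yyb0': run [59, 45, 24, 9, 3] end={s29,s56,s6} — reject; 4/4 single-dels accept.
'b0by0': run [59, 49, 27, 12, 7, 3] end={s29,s56,s6} ∉↓L; 5/5 deletions ∈↓L.
5 minimals (antichain).

A = [99, 0bt, 00b, yyb0, b0by0].


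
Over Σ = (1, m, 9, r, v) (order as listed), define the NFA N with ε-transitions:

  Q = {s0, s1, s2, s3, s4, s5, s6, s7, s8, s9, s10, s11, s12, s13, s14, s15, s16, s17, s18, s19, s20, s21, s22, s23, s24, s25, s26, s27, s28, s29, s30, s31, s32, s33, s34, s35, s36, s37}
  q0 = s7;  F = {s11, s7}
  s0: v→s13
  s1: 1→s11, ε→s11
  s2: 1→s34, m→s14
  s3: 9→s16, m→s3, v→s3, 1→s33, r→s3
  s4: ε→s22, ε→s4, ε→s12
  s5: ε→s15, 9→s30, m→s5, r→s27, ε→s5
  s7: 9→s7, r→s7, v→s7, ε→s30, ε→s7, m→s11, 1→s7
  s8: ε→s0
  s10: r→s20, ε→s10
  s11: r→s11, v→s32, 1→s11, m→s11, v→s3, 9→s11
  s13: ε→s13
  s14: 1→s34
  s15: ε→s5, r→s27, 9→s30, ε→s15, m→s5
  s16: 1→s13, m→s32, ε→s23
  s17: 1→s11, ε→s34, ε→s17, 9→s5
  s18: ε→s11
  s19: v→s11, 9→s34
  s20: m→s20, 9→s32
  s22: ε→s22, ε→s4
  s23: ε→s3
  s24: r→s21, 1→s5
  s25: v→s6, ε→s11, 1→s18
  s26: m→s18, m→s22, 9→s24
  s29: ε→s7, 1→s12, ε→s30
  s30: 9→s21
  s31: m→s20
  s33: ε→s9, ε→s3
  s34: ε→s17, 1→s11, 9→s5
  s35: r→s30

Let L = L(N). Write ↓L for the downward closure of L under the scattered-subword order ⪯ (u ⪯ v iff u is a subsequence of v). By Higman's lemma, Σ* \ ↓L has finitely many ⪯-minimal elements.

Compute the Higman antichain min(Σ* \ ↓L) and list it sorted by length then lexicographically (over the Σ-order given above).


|Q|=38, |F|=2, |δ|=75 (26 ε).
min D↑ (3 st, q0=0, F={2}): 0:1→0,m→1,9→0,r→0,v→0 1:1→1,m→1,9→1,r→1,v→2 2:1→2,m→2,9→2,r→2,v→2 [Hopcroft].
'mv': N↓-sim [11, 8, 7] end={s13,s16,s23,s3,s32,s33,s9} rej; 2/2 deletions ∈↓L.
1 words, ⪯-incomp.

Antichain: [mv].


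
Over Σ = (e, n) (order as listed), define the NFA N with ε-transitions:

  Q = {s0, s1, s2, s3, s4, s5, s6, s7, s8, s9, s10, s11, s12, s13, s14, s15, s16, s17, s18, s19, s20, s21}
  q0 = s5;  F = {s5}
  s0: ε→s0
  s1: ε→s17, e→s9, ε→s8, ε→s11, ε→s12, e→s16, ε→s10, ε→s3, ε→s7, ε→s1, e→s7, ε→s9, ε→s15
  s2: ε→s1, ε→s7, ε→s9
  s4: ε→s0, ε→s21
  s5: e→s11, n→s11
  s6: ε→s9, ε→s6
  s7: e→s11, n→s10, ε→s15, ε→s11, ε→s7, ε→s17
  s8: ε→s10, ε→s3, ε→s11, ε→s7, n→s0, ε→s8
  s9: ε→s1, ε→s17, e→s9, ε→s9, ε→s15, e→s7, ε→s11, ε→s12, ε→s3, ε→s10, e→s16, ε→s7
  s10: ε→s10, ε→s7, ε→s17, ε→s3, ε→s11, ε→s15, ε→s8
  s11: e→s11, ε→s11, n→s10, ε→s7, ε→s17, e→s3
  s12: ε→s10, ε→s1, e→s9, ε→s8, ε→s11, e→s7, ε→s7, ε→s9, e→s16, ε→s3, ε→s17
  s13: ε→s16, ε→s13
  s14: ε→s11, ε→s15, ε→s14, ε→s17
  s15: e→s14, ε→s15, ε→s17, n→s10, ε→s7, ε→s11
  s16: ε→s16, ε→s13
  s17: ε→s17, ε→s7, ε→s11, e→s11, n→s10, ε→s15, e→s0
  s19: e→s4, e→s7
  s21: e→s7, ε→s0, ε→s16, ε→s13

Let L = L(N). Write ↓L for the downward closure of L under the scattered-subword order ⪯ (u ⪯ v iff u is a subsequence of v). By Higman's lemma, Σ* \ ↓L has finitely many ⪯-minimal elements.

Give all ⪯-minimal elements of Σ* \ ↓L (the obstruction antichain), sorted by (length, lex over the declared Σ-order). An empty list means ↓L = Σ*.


A = [e, n].

|Q|=22, |F|=1, |δ|=98 (73 ε).
min D↑ (2 st, q0=0, F={1}): 0:e→1,n→1 1:e→1,n→1 [Hopcroft].
'e': |S_i|=[10, 9] end={s0,s10,s11,s14,s15,s17,s3,s7,s8} rej; 1/1 deletions ∈↓L.
'n': N↓-sim [10, 9] end={s0,s10,s11,s14,s15,s17,s3,s7,s8} rej; 1/1 deletions ∈↓L.
2 words, ⪯-incomp.


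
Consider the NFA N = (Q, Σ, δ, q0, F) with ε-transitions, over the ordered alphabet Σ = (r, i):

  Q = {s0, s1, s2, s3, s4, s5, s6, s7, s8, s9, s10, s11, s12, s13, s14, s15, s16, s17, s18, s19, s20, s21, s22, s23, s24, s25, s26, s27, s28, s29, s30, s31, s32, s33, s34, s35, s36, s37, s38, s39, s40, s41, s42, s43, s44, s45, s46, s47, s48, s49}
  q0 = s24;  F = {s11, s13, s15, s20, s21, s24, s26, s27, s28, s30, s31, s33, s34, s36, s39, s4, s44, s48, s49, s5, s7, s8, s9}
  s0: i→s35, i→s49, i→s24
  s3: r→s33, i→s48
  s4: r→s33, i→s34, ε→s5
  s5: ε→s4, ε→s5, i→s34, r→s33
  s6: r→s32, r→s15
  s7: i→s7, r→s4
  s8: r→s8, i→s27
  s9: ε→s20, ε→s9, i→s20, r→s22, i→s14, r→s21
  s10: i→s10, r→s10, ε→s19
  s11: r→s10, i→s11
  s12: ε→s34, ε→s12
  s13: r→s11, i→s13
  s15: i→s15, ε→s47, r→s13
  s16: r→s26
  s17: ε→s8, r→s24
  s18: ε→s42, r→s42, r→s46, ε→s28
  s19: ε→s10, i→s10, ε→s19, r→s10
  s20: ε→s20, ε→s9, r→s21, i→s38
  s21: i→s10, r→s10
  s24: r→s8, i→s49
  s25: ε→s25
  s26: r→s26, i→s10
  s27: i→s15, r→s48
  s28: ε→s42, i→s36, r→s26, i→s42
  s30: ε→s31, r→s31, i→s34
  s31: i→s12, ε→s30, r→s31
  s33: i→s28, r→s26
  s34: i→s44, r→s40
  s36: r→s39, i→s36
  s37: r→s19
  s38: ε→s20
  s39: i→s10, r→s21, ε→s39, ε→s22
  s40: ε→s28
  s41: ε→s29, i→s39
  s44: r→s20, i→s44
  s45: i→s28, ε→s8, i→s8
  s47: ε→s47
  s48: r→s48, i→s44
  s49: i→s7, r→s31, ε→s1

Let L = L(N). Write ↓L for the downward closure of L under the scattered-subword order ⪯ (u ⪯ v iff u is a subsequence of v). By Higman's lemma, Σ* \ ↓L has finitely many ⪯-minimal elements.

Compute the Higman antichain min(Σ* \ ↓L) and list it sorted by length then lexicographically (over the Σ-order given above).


Antichain: [riirrr, irirri, iirrri].

|Q|=50, |F|=23, |δ|=96 (28 ε).
min D↑ (21 st, q0=0, F={19}): 0:r→1,i→2 1:r→1,i→3 2:r→4,i→5 3:r→6,i→7 4:r→4,i→8 5:r→9,i→5 6:r→6,i→10 7:r→11,i→7 8:r→12,i→10 9:r→13,i→8 10:r→14,i→10 11:r→15,i→11 12:r→16,i→17 13:r→16,i→12 14:r→18,i→14 15:r→19,i→15 16:r→16,i→19 17:r→20,i→17 18:r→19,i→19 19:r→19,i→19 20:r→18,i→19 (ε-aug+det+¬).
'riirrr': N↓-sim [33, 29, 23, 16, 11, 5, 2] end={s10,s19} rej; 6/6 deletions ∈↓L.
'irirri': N↓-sim [33, 31, 25, 19, 15, 6, 2] end={s10,s19} — reject; 6/6 single-dels accept.
'iirrri': N↓-sim [33, 31, 25, 21, 16, 6, 2] end={s10,s19} rej; 6/6 del acc.
3 obstructions.


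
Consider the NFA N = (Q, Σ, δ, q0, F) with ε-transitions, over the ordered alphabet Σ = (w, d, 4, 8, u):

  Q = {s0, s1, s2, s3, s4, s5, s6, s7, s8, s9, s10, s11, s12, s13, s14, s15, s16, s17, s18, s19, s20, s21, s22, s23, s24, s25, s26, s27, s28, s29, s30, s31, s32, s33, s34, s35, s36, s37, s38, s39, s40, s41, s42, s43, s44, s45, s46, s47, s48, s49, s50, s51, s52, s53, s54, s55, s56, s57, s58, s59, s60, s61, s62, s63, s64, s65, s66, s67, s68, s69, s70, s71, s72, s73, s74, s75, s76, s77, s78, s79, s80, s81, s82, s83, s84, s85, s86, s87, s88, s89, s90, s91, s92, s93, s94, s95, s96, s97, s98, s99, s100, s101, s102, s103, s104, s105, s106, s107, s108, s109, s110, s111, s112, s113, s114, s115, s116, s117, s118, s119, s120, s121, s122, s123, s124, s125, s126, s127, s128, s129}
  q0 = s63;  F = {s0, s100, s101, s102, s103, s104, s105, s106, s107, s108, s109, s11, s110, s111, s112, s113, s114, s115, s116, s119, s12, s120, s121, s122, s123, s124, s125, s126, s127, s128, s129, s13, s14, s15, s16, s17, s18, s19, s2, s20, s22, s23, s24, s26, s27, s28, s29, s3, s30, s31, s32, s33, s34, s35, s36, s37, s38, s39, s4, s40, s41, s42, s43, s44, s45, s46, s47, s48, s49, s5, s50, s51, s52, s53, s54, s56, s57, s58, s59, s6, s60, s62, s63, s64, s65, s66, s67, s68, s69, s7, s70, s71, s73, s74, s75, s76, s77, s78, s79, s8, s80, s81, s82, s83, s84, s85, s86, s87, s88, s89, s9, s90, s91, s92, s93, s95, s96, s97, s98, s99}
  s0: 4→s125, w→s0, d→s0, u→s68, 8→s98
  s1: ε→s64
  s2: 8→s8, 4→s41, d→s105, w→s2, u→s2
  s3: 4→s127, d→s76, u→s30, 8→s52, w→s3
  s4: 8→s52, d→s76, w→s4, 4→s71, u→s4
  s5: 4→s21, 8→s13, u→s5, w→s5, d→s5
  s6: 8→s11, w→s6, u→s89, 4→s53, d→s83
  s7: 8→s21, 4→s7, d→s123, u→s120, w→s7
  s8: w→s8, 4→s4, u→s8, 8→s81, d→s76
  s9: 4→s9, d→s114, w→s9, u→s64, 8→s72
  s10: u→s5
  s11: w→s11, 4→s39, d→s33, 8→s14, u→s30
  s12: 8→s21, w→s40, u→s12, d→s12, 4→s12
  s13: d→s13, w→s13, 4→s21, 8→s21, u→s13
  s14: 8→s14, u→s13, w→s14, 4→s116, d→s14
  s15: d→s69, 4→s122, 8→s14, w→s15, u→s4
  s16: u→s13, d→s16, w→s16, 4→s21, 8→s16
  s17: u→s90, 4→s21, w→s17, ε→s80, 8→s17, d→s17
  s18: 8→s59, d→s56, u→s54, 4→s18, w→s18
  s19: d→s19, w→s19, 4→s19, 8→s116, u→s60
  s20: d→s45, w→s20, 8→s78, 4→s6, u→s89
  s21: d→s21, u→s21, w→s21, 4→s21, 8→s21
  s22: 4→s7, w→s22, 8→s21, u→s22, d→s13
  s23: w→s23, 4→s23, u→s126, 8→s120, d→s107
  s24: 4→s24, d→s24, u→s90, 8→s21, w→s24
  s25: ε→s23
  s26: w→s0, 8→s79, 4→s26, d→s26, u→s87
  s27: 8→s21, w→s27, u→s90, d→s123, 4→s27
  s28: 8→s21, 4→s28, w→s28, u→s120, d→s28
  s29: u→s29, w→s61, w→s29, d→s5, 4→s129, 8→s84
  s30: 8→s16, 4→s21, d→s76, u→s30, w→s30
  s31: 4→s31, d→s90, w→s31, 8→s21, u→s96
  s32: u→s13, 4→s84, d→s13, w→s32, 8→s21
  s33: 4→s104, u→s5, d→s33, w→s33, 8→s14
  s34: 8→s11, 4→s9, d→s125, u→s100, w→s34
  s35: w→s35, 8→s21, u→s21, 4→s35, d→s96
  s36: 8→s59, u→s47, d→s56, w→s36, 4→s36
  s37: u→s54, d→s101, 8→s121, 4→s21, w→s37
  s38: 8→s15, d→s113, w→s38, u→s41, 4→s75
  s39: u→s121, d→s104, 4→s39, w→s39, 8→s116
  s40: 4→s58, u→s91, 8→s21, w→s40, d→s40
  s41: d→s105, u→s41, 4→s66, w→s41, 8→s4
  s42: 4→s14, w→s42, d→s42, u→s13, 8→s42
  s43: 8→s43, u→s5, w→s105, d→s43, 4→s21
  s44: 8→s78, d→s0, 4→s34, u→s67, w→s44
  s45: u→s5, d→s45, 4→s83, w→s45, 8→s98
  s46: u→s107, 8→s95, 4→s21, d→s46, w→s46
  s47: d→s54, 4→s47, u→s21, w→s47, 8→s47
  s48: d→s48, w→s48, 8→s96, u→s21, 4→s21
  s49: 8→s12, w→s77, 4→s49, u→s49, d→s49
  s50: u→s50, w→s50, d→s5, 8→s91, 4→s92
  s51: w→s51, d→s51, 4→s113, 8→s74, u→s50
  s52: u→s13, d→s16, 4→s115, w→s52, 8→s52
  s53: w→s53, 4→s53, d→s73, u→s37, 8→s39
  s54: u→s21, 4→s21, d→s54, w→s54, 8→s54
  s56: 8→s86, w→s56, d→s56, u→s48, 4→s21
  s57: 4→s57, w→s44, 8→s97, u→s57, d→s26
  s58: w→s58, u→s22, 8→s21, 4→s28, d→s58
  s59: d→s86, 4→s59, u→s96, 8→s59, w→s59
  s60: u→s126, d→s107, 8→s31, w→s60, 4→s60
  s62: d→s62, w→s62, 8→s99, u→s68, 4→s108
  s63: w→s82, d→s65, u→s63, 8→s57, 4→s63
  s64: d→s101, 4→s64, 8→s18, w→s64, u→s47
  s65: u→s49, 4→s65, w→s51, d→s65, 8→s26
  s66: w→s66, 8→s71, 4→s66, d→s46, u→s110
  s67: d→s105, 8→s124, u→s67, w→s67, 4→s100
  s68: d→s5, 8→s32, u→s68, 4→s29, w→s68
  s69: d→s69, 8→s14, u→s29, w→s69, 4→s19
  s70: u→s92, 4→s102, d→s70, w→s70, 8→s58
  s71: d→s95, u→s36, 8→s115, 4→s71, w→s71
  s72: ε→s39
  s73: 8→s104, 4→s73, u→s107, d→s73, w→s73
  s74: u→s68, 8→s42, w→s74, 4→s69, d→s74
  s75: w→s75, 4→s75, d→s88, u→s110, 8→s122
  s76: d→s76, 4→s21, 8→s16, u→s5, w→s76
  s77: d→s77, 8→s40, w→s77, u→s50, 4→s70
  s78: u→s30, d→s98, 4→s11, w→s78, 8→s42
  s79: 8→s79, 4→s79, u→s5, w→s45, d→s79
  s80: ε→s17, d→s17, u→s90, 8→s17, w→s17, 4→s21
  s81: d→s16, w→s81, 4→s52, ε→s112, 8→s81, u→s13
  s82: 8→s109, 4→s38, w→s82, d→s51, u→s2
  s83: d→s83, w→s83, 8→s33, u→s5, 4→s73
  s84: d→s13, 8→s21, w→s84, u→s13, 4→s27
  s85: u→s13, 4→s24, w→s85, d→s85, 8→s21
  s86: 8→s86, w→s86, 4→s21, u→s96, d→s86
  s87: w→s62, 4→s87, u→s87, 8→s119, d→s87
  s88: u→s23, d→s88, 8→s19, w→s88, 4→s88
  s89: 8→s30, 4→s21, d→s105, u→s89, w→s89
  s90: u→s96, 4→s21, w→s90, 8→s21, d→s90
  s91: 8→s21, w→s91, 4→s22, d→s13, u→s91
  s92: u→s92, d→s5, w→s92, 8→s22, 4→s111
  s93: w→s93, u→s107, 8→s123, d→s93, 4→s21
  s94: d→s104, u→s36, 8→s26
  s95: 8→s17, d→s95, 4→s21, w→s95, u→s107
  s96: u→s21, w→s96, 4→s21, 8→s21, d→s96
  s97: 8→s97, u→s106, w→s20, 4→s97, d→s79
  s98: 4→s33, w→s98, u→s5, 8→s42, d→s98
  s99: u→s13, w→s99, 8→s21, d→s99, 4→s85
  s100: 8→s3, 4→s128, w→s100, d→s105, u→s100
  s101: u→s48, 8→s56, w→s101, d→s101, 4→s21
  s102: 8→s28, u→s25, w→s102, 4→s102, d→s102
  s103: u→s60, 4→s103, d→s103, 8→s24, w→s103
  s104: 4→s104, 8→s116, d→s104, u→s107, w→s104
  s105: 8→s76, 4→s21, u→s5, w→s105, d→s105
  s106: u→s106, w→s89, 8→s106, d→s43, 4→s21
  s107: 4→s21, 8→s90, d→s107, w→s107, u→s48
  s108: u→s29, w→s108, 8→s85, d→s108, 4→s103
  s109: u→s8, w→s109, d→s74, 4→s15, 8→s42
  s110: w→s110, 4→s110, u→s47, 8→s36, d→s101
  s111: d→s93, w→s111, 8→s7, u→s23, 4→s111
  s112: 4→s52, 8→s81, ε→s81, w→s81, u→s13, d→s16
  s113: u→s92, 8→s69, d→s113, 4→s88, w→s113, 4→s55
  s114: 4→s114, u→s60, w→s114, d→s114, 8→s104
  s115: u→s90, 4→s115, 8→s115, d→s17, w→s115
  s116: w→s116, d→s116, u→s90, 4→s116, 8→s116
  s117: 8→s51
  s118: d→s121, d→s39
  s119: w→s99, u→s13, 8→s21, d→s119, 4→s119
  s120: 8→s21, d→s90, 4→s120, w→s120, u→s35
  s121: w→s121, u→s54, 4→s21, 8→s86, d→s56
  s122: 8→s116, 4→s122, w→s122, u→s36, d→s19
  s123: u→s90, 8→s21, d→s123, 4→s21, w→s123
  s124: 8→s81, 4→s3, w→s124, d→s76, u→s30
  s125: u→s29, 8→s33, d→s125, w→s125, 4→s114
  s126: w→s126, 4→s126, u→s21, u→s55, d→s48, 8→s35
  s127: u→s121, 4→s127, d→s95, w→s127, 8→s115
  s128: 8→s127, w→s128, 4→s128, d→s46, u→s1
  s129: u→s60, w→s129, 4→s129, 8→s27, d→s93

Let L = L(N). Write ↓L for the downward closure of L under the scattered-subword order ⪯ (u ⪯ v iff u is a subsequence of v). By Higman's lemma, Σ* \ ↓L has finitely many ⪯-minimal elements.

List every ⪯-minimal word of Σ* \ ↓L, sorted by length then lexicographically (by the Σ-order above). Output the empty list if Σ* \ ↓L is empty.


Antichain: [wud4, du88, 88u4, w88u8, w44uuu].

|Q|=130, |F|=120, |δ|=622 (7 ε).
min D↑ (119 st, q0=0, F={45}): 0:w→1,d→2,4→0,8→3,u→0 1:w→1,d→4,4→5,8→6,u→7 2:w→4,d→2,4→2,8→8,u→9 3:w→10,d→8,4→3,8→11,u→3 4:w→4,d→4,4→12,8→13,u→14 5:w→5,d→12,4→15,8→16,u→17 6:w→6,d→13,4→16,8→18,u→19 7:w→7,d→20,4→17,8→19,u→7 8:w→21,d→8,4→8,8→22,u→23 9:w→24,d→9,4→9,8→25,u→9 10:w→10,d→21,4→26,8→27,u→28 11:w→29,d→22,4→11,8→11,u→30 12:w→12,d→12,4→31,8→32,u→33 13:w→13,d→13,4→32,8→18,u→34 14:w→14,d→35,4→33,8→36,u→14 15:w→15,d→31,4→15,8→37,u→38 16:w→16,d→32,4→37,8→39,u→40 17:w→17,d→20,4→41,8→40,u→17 18:w→18,d→18,4→39,8→18,u→42 19:w→19,d→43,4→40,8→44,u→19 20:w→20,d→20,4→45,8→43,u→35 21:w→21,d→21,4→46,8→47,u→34 22:w→48,d→22,4→22,8→22,u→35 23:w→49,d→23,4→23,8→50,u→23 24:w→24,d→24,4→51,8→52,u→14 25:w→52,d→25,4→25,8→45,u→25 26:w→26,d→46,4→53,8→54,u→55 27:w→27,d→47,4→54,8→18,u→56 28:w→28,d→20,4→55,8→57,u→28 29:w→29,d→48,4→58,8→27,u→59 30:w→59,d→60,4→45,8→30,u→30 31:w→31,d→31,4→31,8→61,u→62 32:w→32,d→32,4→61,8→39,u→63 33:w→33,d→35,4→64,8→65,u→33 34:w→34,d→35,4→63,8→66,u→34 35:w→35,d→35,4→45,8→42,u→35 36:w→36,d→42,4→65,8→45,u→36 37:w→37,d→61,4→37,8→67,u→68 38:w→38,d→69,4→38,8→68,u→70 39:w→39,d→39,4→67,8→39,u→42 40:w→40,d→43,4→71,8→72,u→40 41:w→41,d→73,4→41,8→71,u→38 42:w→42,d→42,4→45,8→45,u→42 43:w→43,d→43,4→45,8→74,u→35 44:w→44,d→74,4→72,8→44,u→42 45:w→45,d→45,4→45,8→45,u→45 46:w→46,d→46,4→75,8→76,u→63 47:w→47,d→47,4→76,8→18,u→35 48:w→48,d→48,4→77,8→47,u→35 49:w→49,d→49,4→78,8→79,u→34 50:w→79,d→50,4→50,8→45,u→42 51:w→51,d→51,4→80,8→81,u→33 52:w→52,d→52,4→81,8→45,u→36 53:w→53,d→75,4→53,8→82,u→83 54:w→54,d→76,4→82,8→39,u→56 55:w→55,d→20,4→84,8→85,u→55 56:w→56,d→43,4→45,8→74,u→56 57:w→57,d→43,4→85,8→44,u→56 58:w→58,d→77,4→86,8→54,u→59 59:w→59,d→20,4→45,8→56,u→59 60:w→20,d→60,4→45,8→60,u→35 61:w→61,d→61,4→61,8→67,u→87 62:w→62,d→88,4→62,8→89,u→90 63:w→63,d→35,4→91,8→92,u→63 64:w→64,d→93,4→64,8→94,u→62 65:w→65,d→42,4→94,8→45,u→65 66:w→66,d→42,4→92,8→45,u→42 67:w→67,d→67,4→67,8→67,u→95 68:w→68,d→96,4→68,8→97,u→70 69:w→69,d→69,4→45,8→96,u→98 70:w→70,d→99,4→70,8→70,u→45 71:w→71,d→100,4→71,8→101,u→68 72:w→72,d→74,4→101,8→72,u→42 73:w→73,d→73,4→45,8→100,u→88 74:w→74,d→74,4→45,8→74,u→42 75:w→75,d→75,4→75,8→102,u→87 76:w→76,d→76,4→102,8→39,u→35 77:w→77,d→77,4→103,8→76,u→35 78:w→78,d→78,4→104,8→105,u→63 79:w→79,d→79,4→105,8→45,u→42 80:w→80,d→80,4→80,8→106,u→62 81:w→81,d→81,4→106,8→45,u→65 82:w→82,d→102,4→82,8→67,u→107 83:w→83,d→69,4→83,8→108,u→70 84:w→84,d→73,4→84,8→109,u→83 85:w→85,d→43,4→109,8→72,u→56 86:w→86,d→103,4→86,8→82,u→110 87:w→87,d→88,4→87,8→111,u→90 88:w→88,d→88,4→45,8→95,u→98 89:w→89,d→95,4→89,8→45,u→112 90:w→90,d→98,4→90,8→112,u→45 91:w→91,d→93,4→91,8→113,u→87 92:w→92,d→42,4→113,8→45,u→42 93:w→93,d→93,4→45,8→114,u→88 94:w→94,d→114,4→94,8→45,u→89 95:w→95,d→95,4→45,8→45,u→115 96:w→96,d→96,4→45,8→116,u→98 97:w→97,d→116,4→97,8→97,u→115 98:w→98,d→98,4→45,8→115,u→45 99:w→99,d→99,4→45,8→99,u→45 100:w→100,d→100,4→45,8→117,u→88 101:w→101,d→117,4→101,8→101,u→95 102:w→102,d→102,4→102,8→67,u→88 103:w→103,d→103,4→103,8→102,u→88 104:w→104,d→104,4→104,8→118,u→87 105:w→105,d→105,4→118,8→45,u→42 106:w→106,d→106,4→106,8→45,u→89 107:w→107,d→96,4→45,8→116,u→99 108:w→108,d→96,4→108,8→97,u→99 109:w→109,d→100,4→109,8→101,u→107 110:w→110,d→69,4→45,8→107,u→99 111:w→111,d→95,4→111,8→45,u→115 112:w→112,d→115,4→112,8→45,u→45 113:w→113,d→114,4→113,8→45,u→95 114:w→114,d→114,4→45,8→45,u→95 115:w→115,d→115,4→45,8→45,u→45 116:w→116,d→116,4→45,8→116,u→115 117:w→117,d→117,4→45,8→117,u→95 118:w→118,d→118,4→118,8→45,u→95 (ε-aug+det+¬).
'wud4': N↓-sim [126, 114, 68, 20, 1] end={s21} rej; 4/4 deletions ∈↓L.
'du88': run [126, 79, 46, 22, 1] end={s21} — reject; 4/4 del acc.
'88u4': run [126, 105, 61, 20, 1] end={s21} ∉↓L; 4/4 del acc.
'w88u8': run [126, 114, 71, 24, 4, 1] end={s21} ∉↓L; 5/5 deletions ∈↓L.
'w44uuu': N↓-sim [126, 114, 89, 57, 26, 8, 2] end={s21,s55} rej; 6/6 del acc.
5 obstructions.


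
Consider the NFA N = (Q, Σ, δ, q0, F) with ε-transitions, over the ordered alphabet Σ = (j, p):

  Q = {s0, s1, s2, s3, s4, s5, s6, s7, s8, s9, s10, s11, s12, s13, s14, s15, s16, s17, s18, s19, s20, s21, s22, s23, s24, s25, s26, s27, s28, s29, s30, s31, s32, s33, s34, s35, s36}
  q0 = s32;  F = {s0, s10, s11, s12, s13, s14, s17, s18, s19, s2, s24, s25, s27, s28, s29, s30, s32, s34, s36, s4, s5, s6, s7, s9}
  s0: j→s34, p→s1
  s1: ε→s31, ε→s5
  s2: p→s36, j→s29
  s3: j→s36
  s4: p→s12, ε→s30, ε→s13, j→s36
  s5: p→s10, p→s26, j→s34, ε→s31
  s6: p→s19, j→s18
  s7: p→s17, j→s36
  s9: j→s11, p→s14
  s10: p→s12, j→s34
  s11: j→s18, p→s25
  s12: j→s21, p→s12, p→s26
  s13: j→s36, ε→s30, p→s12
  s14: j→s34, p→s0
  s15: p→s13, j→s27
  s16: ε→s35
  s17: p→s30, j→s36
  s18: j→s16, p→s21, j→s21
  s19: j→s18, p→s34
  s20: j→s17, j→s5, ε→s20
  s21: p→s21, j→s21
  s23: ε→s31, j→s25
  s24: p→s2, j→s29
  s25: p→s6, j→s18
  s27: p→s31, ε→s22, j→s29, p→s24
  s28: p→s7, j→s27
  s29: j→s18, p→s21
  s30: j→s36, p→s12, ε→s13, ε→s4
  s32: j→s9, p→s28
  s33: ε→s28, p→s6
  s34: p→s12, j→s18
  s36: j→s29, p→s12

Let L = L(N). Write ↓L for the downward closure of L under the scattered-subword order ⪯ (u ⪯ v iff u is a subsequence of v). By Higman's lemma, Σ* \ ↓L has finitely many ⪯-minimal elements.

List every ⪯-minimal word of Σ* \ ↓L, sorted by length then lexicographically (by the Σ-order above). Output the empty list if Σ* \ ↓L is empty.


min(Σ*\↓L) = [jjjj, jjjp, pjjp, jpjpj, ppjpj, pppppj].

|Q|=37, |F|=24, |δ|=74 (13 ε).
min D↑ (23 st, q0=0, F={15}): 0:j→1,p→2 1:j→3,p→4 2:j→5,p→6 3:j→7,p→8 4:j→9,p→10 5:j→11,p→12 6:j→13,p→14 7:j→15,p→15 8:j→7,p→16 9:j→7,p→17 10:j→9,p→18 11:j→7,p→15 12:j→11,p→19 13:j→11,p→17 14:j→13,p→20 15:j→15,p→15 16:j→7,p→21 17:j→15,p→17 18:j→9,p→22 19:j→11,p→13 20:j→13,p→17 21:j→7,p→9 22:j→9,p→17 [Hopcroft].
'jjjj': |S_i|=[31, 24, 12, 4, 3] end={s16,s21,s35} — reject; 4/4 deletions ∈↓L.
'jjjp': run [31, 24, 12, 4, 1] end={s21} ∉↓L; 4/4 del acc.
'pjjp': run [31, 28, 14, 5, 1] end={s21} rej; 4/4 deletions ∈↓L.
'jpjpj': N↓-sim [31, 24, 20, 8, 3, 1] end={s21} rej; 5/5 single-dels accept.
'ppjpj': run [31, 28, 23, 9, 3, 1] end={s21} rej; 5/5 single-dels accept.
'pppppj': N↓-sim [31, 28, 23, 19, 13, 3, 1] end={s21} ∉↓L; 6/6 del acc.
6 obstructions.


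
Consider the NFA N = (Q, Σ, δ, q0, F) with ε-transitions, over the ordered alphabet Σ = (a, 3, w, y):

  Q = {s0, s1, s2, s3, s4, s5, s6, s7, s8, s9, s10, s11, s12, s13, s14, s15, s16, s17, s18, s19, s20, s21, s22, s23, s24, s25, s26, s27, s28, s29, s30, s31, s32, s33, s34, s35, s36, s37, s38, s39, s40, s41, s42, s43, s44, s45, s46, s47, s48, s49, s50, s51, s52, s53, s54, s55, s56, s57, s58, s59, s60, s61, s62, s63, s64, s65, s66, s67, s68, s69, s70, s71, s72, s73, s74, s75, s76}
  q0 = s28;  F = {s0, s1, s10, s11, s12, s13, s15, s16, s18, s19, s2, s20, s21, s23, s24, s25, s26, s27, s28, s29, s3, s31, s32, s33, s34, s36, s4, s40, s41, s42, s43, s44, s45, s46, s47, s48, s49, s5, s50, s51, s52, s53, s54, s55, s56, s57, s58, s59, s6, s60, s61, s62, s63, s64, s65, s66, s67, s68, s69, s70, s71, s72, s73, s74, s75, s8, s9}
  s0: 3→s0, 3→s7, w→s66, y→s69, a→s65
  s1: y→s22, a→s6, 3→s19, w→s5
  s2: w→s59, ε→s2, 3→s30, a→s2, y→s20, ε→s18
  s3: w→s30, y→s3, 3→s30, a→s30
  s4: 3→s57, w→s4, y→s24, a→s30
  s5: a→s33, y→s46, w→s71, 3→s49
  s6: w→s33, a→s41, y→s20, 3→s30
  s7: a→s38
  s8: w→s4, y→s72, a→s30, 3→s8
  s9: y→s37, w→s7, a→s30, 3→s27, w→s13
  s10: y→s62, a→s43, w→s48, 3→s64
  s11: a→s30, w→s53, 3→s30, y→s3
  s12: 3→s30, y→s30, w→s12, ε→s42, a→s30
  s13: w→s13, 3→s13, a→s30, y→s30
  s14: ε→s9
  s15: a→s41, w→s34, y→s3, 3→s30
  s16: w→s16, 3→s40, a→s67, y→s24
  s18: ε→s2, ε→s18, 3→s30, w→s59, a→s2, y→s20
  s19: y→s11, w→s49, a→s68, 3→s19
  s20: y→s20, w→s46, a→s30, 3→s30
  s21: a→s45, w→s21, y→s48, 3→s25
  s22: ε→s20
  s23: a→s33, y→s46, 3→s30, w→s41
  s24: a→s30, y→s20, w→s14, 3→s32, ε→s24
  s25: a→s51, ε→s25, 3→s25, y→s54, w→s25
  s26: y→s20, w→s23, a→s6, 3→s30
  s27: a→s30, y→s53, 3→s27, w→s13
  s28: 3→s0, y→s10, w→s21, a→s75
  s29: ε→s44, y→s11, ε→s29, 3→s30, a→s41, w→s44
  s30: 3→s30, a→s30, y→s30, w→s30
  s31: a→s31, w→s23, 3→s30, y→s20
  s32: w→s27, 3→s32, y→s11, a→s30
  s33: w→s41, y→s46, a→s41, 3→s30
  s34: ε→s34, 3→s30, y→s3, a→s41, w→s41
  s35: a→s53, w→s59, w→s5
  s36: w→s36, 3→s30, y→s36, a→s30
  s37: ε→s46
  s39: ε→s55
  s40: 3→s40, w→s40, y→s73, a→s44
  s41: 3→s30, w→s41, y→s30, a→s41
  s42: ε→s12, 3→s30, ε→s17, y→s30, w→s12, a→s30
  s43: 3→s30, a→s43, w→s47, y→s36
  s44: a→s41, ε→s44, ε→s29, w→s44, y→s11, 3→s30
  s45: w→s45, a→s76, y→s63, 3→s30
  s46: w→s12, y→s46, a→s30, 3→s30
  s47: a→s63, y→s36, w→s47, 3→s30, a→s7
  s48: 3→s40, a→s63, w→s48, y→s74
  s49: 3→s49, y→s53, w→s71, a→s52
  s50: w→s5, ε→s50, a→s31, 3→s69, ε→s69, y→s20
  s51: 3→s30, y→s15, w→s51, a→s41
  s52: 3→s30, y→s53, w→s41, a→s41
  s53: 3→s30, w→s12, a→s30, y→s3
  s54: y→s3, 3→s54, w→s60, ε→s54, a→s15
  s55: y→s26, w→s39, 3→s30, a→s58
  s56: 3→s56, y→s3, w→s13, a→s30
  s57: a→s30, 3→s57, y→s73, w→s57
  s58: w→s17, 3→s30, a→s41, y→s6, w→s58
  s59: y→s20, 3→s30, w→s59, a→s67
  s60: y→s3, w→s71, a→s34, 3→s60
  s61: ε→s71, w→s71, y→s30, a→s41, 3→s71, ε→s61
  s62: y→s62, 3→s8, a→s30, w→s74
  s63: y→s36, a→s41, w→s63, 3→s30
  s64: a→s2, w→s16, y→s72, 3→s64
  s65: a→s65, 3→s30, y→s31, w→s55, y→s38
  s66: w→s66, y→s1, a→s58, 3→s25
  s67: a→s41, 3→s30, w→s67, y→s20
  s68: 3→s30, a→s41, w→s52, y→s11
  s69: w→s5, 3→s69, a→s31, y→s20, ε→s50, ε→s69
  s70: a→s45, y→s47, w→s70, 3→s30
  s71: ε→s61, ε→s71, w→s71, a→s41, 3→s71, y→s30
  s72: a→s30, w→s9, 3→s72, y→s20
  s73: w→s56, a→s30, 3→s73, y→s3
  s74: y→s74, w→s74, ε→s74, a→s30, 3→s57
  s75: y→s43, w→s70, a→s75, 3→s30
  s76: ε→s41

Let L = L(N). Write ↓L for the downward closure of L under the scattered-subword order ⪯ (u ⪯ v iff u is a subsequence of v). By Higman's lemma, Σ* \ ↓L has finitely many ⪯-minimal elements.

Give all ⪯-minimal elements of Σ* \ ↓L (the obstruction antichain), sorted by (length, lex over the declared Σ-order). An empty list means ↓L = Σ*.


|Q|=77, |F|=67, |δ|=310 (29 ε).
min D↑ (63 st, q0=0, F={5}): 0:a→1,3→2,w→3,y→4 1:a→1,3→5,w→6,y→7 2:a→8,3→2,w→9,y→10 3:a→11,3→12,w→3,y→13 4:a→7,3→14,w→13,y→15 5:a→5,3→5,w→5,y→5 6:a→11,3→5,w→6,y→16 7:a→7,3→5,w→16,y→17 8:a→8,3→5,w→18,y→19 9:a→20,3→12,w→9,y→21 10:a→19,3→10,w→22,y→23 11:a→24,3→5,w→11,y→25 12:a→26,3→12,w→12,y→27 13:a→25,3→28,w→13,y→29 14:a→30,3→14,w→31,y→32 15:a→5,3→33,w→29,y→15 16:a→25,3→5,w→16,y→17 17:a→5,3→5,w→17,y→17 18:a→20,3→5,w→18,y→34 19:a→19,3→5,w→35,y→23 20:a→24,3→5,w→20,y→36 21:a→36,3→37,w→22,y→23 22:a→38,3→39,w→40,y→41 23:a→5,3→5,w→41,y→23 24:a→24,3→5,w→24,y→5 25:a→24,3→5,w→25,y→17 26:a→24,3→5,w→26,y→42 27:a→42,3→27,w→43,y→44 28:a→45,3→28,w→28,y→46 29:a→5,3→47,w→29,y→29 30:a→30,3→5,w→48,y→23 31:a→49,3→28,w→31,y→50 32:a→5,3→32,w→51,y→23 33:a→5,3→33,w→52,y→32 34:a→36,3→5,w→35,y→23 35:a→38,3→5,w→24,y→41 36:a→24,3→5,w→38,y→23 37:a→53,3→37,w→39,y→54 38:a→24,3→5,w→24,y→41 39:a→55,3→39,w→40,y→56 40:a→24,3→40,w→40,y→5 41:a→5,3→5,w→57,y→41 42:a→24,3→5,w→58,y→44 43:a→58,3→43,w→40,y→44 44:a→5,3→5,w→5,y→44 45:a→24,3→5,w→45,y→54 46:a→5,3→46,w→59,y→44 47:a→5,3→47,w→47,y→46 48:a→49,3→5,w→48,y→23 49:a→24,3→5,w→49,y→23 50:a→5,3→60,w→51,y→23 51:a→5,3→61,w→62,y→41 52:a→5,3→47,w→52,y→50 53:a→24,3→5,w→55,y→54 54:a→5,3→5,w→56,y→44 55:a→24,3→5,w→24,y→56 56:a→5,3→5,w→57,y→44 57:a→5,3→5,w→57,y→5 58:a→24,3→5,w→24,y→44 59:a→5,3→59,w→62,y→44 60:a→5,3→60,w→61,y→54 61:a→5,3→61,w→62,y→56 62:a→5,3→62,w→62,y→5 [Hopcroft].
'a3': N↓-sim [76, 40, 1] end={s30} ∉↓L; 2/2 single-dels accept.
'yya': N↓-sim [76, 62, 28, 2] end={s30,s38} — reject; 3/3 del acc.
'3yy3': run [76, 62, 42, 11, 1] end={s30} ∉↓L; 4/4 single-dels accept.
'waay': run [76, 61, 27, 4, 1] end={s30} — reject; 4/4 del acc.
'3ywwy': |S_i|=[76, 62, 42, 25, 10, 1] end={s30} rej; 5/5 deletions ∈↓L.
'w3yyw': N↓-sim [76, 61, 29, 17, 2, 1] end={s30} ∉↓L; 5/5 deletions ∈↓L.
6 minimals (antichain).

A = [a3, yya, 3yy3, waay, 3ywwy, w3yyw].


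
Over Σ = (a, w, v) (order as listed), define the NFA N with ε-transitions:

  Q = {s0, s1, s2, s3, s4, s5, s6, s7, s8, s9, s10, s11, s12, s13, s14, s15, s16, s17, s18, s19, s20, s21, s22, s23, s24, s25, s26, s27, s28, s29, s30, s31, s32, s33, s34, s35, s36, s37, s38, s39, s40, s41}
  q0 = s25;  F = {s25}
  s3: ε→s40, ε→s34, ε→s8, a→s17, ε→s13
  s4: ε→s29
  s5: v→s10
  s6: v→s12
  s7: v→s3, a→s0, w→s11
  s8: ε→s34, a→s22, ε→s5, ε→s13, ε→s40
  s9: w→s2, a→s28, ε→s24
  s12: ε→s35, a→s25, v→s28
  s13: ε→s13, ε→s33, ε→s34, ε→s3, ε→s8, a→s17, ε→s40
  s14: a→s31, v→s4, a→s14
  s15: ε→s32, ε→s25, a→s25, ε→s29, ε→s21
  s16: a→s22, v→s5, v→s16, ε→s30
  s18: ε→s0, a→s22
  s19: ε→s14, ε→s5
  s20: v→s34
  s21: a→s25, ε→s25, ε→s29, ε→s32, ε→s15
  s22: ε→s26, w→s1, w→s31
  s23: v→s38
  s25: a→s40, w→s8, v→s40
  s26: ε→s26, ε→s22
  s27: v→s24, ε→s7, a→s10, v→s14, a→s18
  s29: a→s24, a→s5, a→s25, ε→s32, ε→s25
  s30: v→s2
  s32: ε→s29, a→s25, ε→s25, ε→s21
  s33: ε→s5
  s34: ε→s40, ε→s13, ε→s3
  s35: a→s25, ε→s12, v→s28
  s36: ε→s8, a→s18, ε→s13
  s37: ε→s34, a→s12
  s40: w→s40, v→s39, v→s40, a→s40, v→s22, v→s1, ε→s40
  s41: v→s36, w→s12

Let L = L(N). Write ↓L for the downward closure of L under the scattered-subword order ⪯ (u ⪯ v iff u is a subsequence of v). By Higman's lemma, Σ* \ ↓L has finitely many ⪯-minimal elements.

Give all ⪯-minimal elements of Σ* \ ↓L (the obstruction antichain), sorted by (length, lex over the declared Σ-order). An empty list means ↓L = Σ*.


|Q|=42, |F|=1, |δ|=96 (47 ε).
min D↑ (2 st, q0=0, F={1}): 0:a→1,w→1,v→1 1:a→1,w→1,v→1 [Hopcroft].
'a': run [15, 7] end={s1,s17,s22,s26,s31,s39,s40} ∉↓L; 1/1 single-dels accept.
'w': |S_i|=[15, 14] end={s1,s10,s13,s17,s22,s26,s3,s31,s33,s34,s39,s40,…} — reject; 1/1 deletions ∈↓L.
'v': |S_i|=[15, 7] end={s1,s10,s22,s26,s31,s39,s40} — reject; 1/1 del acc.
3 minimals (antichain).

min(Σ*\↓L) = [a, w, v].
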